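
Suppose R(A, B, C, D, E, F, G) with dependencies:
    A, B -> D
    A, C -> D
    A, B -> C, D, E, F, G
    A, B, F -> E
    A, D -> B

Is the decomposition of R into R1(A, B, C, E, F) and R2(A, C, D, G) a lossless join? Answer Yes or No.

Yes

R1 ∩ R2 = {A, C}; its closure under F is {A, B, C, D, E, F, G}.
R1 is contained in that closure, so R1 ∩ R2 -> R1 holds and the join is lossless.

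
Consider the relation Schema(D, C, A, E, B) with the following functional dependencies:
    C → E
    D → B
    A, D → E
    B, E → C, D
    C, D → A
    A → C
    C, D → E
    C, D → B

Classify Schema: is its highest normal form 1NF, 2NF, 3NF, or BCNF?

3NF

Candidate keys: {A, B}, {A, D}, {B, C}, {B, E}, {C, D}, {D, E}. Prime attributes: {A, B, C, D, E}.
C → E: {C}⁺ = {C, E}, which is not all of the attributes, so the left side is not a superkey — BCNF is violated.
But every attribute on its right side ({E}) is prime, and the same holds for every other non-superkey FD, so 3NF still holds.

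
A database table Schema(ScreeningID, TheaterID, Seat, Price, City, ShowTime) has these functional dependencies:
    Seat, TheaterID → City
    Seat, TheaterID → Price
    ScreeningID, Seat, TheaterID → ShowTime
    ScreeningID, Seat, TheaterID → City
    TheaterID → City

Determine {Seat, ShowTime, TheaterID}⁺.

Start with {Seat, ShowTime, TheaterID}.
Seat, TheaterID → City applies; add {City} → now {City, Seat, ShowTime, TheaterID}.
Seat, TheaterID → Price applies; add {Price} → now {City, Price, Seat, ShowTime, TheaterID}.
No further FD applies.

{City, Price, Seat, ShowTime, TheaterID}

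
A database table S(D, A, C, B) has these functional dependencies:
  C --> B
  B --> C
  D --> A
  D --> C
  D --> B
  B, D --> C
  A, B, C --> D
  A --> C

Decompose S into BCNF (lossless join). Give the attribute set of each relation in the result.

Candidate keys of the original relation: {A}, {D}.
In {A, B, C, D}, {C} is not a superkey ({C}⁺ restricted to this set is {B, C}), so split on C --> B into {B, C} and {A, C, D}.
{B, C} is in BCNF.
{A, C, D} is in BCNF.

{A, C, D}; {B, C}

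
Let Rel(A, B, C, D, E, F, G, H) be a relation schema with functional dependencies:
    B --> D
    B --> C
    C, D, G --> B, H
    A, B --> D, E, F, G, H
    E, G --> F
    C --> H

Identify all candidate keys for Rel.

{A, B}, {A, C, D, G}

Attributes never on any right-hand side: {A} — every candidate key must contain it.
{A, B}⁺ = {A, B, C, D, E, F, G, H} — all of the relation — so {A, B} is a candidate key.
{A, C, D, G}⁺ = {A, B, C, D, E, F, G, H} — all of the relation — so {A, C, D, G} is a candidate key.
Any other superkey properly contains one of these, so there are no further candidate keys.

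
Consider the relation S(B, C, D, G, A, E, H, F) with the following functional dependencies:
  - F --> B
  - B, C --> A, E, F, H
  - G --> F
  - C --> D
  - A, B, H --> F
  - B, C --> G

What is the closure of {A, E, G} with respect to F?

Start with {A, E, G}.
G --> F applies; add {F} → now {A, E, F, G}.
F --> B applies; add {B} → now {A, B, E, F, G}.
No further FD applies.

{A, B, E, F, G}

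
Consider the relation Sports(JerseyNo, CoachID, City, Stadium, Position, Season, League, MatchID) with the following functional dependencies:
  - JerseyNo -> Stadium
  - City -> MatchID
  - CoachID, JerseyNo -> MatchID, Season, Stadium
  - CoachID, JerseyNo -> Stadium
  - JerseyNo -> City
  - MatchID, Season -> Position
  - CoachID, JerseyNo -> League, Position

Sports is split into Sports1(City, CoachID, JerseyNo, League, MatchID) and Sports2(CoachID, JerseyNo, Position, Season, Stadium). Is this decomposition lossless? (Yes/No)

Yes

Common attributes: {CoachID, JerseyNo}; their closure is {City, CoachID, JerseyNo, League, MatchID, Position, Season, Stadium}.
Sports1 is contained in that closure, so Sports1 ∩ Sports2 -> Sports1 holds and the join is lossless.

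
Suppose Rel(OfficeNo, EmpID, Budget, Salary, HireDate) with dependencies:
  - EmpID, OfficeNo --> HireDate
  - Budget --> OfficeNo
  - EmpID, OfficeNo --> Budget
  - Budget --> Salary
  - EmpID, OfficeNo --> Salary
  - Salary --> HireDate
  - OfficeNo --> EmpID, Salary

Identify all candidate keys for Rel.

{Budget}, {OfficeNo}

{Budget} is a candidate key since {Budget}⁺ = {Budget, EmpID, HireDate, OfficeNo, Salary} covers every attribute.
{OfficeNo} is a candidate key since {OfficeNo}⁺ = {Budget, EmpID, HireDate, OfficeNo, Salary} covers every attribute.
Any other superkey properly contains one of these, so there are no further candidate keys.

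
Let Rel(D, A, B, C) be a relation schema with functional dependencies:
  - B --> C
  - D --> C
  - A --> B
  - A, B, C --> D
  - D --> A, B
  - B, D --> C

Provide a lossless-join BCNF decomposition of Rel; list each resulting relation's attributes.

Candidate keys of the original relation: {A}, {D}.
In {A, B, C, D}, {B} is not a superkey ({B}⁺ restricted to this set is {B, C}), so split on B --> C into {B, C} and {A, B, D}.
{B, C}: every determinant is a superkey — BCNF.
{A, B, D}: every determinant is a superkey — BCNF.

{A, B, D}; {B, C}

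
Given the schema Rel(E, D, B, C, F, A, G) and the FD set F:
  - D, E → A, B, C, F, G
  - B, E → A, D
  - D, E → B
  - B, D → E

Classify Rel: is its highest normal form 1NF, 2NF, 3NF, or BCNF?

BCNF

Candidate keys: {B, D}, {B, E}, {D, E}. Prime attributes: {B, D, E}.
Each dependency's left side is a superkey — BCNF holds.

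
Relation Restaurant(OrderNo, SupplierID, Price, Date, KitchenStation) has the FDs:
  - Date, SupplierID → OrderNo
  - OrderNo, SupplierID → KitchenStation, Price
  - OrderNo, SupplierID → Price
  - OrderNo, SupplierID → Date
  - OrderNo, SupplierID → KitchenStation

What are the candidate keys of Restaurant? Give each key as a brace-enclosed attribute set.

{SupplierID} never appears on the right of any FD, so every key must include it.
{Date, SupplierID} is a candidate key since {Date, SupplierID}⁺ = {Date, KitchenStation, OrderNo, Price, SupplierID} covers every attribute.
{OrderNo, SupplierID} is a candidate key since {OrderNo, SupplierID}⁺ = {Date, KitchenStation, OrderNo, Price, SupplierID} covers every attribute.
These are minimal and exhaustive — every other superkey contains one of them.

{Date, SupplierID}, {OrderNo, SupplierID}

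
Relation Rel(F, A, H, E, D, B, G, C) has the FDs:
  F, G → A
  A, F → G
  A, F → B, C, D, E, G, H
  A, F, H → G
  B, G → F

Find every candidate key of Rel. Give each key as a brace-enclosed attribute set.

{A, F}⁺ = {A, B, C, D, E, F, G, H}, which is every attribute, so {A, F} is a candidate key.
{B, G}⁺ = {A, B, C, D, E, F, G, H}, which is every attribute, so {B, G} is a candidate key.
{F, G}⁺ = {A, B, C, D, E, F, G, H}, which is every attribute, so {F, G} is a candidate key.
These are minimal and exhaustive — every other superkey contains one of them.

{A, F}, {B, G}, {F, G}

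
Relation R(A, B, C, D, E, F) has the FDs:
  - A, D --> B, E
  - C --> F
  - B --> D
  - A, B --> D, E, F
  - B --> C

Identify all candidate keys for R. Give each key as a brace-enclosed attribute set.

{A, B}, {A, D}

Attributes never on any right-hand side: {A} — every candidate key must contain it.
Closure of {A, B} is {A, B, C, D, E, F}, the whole schema; {A, B} is a candidate key.
Closure of {A, D} is {A, B, C, D, E, F}, the whole schema; {A, D} is a candidate key.
These are minimal and exhaustive — every other superkey contains one of them.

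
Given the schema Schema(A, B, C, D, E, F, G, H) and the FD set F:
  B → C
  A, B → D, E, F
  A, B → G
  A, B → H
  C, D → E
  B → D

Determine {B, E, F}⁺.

Start with {B, E, F}.
B → C applies; add {C} → now {B, C, E, F}.
B → D applies; add {D} → now {B, C, D, E, F}.
No further FD applies.

{B, C, D, E, F}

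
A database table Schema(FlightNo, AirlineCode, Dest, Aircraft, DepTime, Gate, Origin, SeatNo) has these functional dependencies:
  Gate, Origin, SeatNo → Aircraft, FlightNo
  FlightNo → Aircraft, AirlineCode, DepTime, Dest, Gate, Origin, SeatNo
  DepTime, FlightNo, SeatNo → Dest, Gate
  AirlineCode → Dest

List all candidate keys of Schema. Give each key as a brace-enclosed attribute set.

{FlightNo}, {Gate, Origin, SeatNo}

{FlightNo} is a candidate key since {FlightNo}⁺ = {Aircraft, AirlineCode, DepTime, Dest, FlightNo, Gate, Origin, SeatNo} covers every attribute.
{Gate, Origin, SeatNo} is a candidate key since {Gate, Origin, SeatNo}⁺ = {Aircraft, AirlineCode, DepTime, Dest, FlightNo, Gate, Origin, SeatNo} covers every attribute.
No proper subset of any of these is a key, and no other minimal superkey exists.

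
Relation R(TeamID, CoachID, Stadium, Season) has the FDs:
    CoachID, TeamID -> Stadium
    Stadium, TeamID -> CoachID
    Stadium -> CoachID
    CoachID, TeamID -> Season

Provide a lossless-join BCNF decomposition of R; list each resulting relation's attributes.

Candidate keys of the original relation: {CoachID, TeamID}, {Stadium, TeamID}.
{CoachID, Season, Stadium, TeamID}: {Stadium} determines {CoachID, Stadium} here but is not a superkey — split on Stadium -> CoachID, giving {CoachID, Stadium} and {Season, Stadium, TeamID}.
{CoachID, Stadium} has no BCNF violation.
{Season, Stadium, TeamID} has no BCNF violation.

{CoachID, Stadium}; {Season, Stadium, TeamID}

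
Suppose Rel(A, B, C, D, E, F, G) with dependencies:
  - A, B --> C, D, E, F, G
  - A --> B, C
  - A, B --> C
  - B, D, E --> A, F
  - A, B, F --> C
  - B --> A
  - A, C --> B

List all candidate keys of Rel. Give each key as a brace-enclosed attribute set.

{A}⁺ = {A, B, C, D, E, F, G} — all of the relation — so {A} is a candidate key.
{B}⁺ = {A, B, C, D, E, F, G} — all of the relation — so {B} is a candidate key.
No proper subset of any of these is a key, and no other minimal superkey exists.

{A}, {B}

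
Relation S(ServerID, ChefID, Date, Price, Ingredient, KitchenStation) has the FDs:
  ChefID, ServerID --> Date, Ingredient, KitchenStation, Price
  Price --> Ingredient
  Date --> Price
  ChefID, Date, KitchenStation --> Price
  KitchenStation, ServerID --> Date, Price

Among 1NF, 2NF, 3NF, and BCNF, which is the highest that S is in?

2NF

Candidate key: {ChefID, ServerID}. Prime attributes: {ChefID, ServerID}.
Price --> Ingredient breaks BCNF: {Price}⁺ = {Ingredient, Price}, so {Price} is not a superkey.
Because {Ingredient} is non-prime and the left side of Price --> Ingredient is not a superkey, the relation is not in 3NF.
No proper subset of a key has a non-prime attribute in its closure, so there is no partial dependency; 2NF holds.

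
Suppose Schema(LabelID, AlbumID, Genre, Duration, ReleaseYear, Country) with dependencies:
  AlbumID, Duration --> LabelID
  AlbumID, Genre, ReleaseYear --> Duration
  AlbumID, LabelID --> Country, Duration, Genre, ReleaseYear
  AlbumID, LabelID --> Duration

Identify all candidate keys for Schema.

Attributes never on any right-hand side: {AlbumID} — every candidate key must contain it.
Closure of {AlbumID, Duration} is {AlbumID, Country, Duration, Genre, LabelID, ReleaseYear}, the whole schema; {AlbumID, Duration} is a candidate key.
Closure of {AlbumID, LabelID} is {AlbumID, Country, Duration, Genre, LabelID, ReleaseYear}, the whole schema; {AlbumID, LabelID} is a candidate key.
Closure of {AlbumID, Genre, ReleaseYear} is {AlbumID, Country, Duration, Genre, LabelID, ReleaseYear}, the whole schema; {AlbumID, Genre, ReleaseYear} is a candidate key.
Any other superkey properly contains one of these, so there are no further candidate keys.

{AlbumID, Duration}, {AlbumID, Genre, ReleaseYear}, {AlbumID, LabelID}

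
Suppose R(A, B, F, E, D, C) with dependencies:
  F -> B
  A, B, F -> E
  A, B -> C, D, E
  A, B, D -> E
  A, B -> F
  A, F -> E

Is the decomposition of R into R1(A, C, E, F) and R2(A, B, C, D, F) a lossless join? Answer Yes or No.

Yes

The shared attributes are {A, C, F} and {A, C, F}⁺ = {A, B, C, D, E, F}.
R1 is contained in that closure, so R1 ∩ R2 -> R1 holds and the join is lossless.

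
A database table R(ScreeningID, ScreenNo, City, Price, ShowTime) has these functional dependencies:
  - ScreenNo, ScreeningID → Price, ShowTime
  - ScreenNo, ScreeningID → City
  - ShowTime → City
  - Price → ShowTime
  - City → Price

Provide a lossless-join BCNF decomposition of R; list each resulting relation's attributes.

{City, Price, ShowTime}; {ScreenNo, ScreeningID, ShowTime}

Candidate key of the original relation: {ScreenNo, ScreeningID}.
{City, Price, ScreenNo, ScreeningID, ShowTime}: {ShowTime} determines {City, Price, ShowTime} here but is not a superkey — split on ShowTime → City, Price, giving {City, Price, ShowTime} and {ScreenNo, ScreeningID, ShowTime}.
{City, Price, ShowTime} has no BCNF violation.
{ScreenNo, ScreeningID, ShowTime} has no BCNF violation.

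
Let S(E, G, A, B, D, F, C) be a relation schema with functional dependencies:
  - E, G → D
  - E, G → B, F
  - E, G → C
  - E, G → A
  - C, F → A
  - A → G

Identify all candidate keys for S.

{A, E}, {C, E, F}, {E, G}

No FD produces {E}, so it must be in every candidate key.
{A, E}⁺ = {A, B, C, D, E, F, G} — all of the relation — so {A, E} is a candidate key.
{E, G}⁺ = {A, B, C, D, E, F, G} — all of the relation — so {E, G} is a candidate key.
{C, E, F}⁺ = {A, B, C, D, E, F, G} — all of the relation — so {C, E, F} is a candidate key.
Any other superkey properly contains one of these, so there are no further candidate keys.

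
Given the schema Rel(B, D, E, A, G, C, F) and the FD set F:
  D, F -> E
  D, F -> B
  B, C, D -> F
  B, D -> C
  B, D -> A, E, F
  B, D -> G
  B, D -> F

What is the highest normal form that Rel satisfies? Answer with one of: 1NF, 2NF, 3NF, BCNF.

Candidate keys: {B, D}, {D, F}. Prime attributes: {B, D, F}.
The left-hand side of every FD is a superkey, so BCNF is satisfied.

BCNF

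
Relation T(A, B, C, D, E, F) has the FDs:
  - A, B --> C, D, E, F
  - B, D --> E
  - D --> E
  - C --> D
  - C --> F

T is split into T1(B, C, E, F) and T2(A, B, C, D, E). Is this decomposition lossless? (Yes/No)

T1 ∩ T2 = {B, C, E}; its closure under F is {B, C, D, E, F}.
Since T1 ⊆ {B, C, D, E, F}, the intersection is a superkey of T1; the decomposition is lossless.

Yes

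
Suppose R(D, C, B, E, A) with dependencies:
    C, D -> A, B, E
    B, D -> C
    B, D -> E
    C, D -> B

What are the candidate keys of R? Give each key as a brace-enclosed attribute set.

{D} never appears on the right of any FD, so every key must include it.
{B, D}⁺ = {A, B, C, D, E}, which is every attribute, so {B, D} is a candidate key.
{C, D}⁺ = {A, B, C, D, E}, which is every attribute, so {C, D} is a candidate key.
No proper subset of any of these is a key, and no other minimal superkey exists.

{B, D}, {C, D}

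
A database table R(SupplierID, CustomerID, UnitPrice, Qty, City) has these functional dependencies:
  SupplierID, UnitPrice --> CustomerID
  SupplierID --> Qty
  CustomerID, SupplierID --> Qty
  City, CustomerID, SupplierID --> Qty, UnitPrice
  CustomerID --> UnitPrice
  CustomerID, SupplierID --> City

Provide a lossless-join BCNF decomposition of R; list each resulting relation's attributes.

Candidate keys of the original relation: {CustomerID, SupplierID}, {SupplierID, UnitPrice}.
{City, CustomerID, Qty, SupplierID, UnitPrice}: {SupplierID} determines {Qty, SupplierID} here but is not a superkey — split on SupplierID --> Qty, giving {Qty, SupplierID} and {City, CustomerID, SupplierID, UnitPrice}.
{Qty, SupplierID} is in BCNF.
{City, CustomerID, SupplierID, UnitPrice}: {CustomerID} determines {CustomerID, UnitPrice} here but is not a superkey — split on CustomerID --> UnitPrice, giving {CustomerID, UnitPrice} and {City, CustomerID, SupplierID}.
{CustomerID, UnitPrice} is in BCNF.
{City, CustomerID, SupplierID} is in BCNF.

{City, CustomerID, SupplierID}; {CustomerID, UnitPrice}; {Qty, SupplierID}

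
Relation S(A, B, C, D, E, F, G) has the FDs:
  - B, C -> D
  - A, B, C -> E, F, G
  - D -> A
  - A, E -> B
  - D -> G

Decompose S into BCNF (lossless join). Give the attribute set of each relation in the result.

{A, D, G}; {B, D, E}; {C, D, E, F}

Candidate keys of the original relation: {A, C, E}, {B, C}, {C, D, E}.
Within {A, B, C, D, E, F, G}: {D}⁺ ∩ {A, B, C, D, E, F, G} = {A, D, G}, not the whole set, so D -> A, G violates BCNF; decompose into {A, D, G} and {B, C, D, E, F}.
{A, D, G} is in BCNF.
Within {B, C, D, E, F}: {D, E}⁺ ∩ {B, C, D, E, F} = {B, D, E}, not the whole set, so D, E -> B violates BCNF; decompose into {B, D, E} and {C, D, E, F}.
{B, D, E} is in BCNF.
{C, D, E, F} is in BCNF.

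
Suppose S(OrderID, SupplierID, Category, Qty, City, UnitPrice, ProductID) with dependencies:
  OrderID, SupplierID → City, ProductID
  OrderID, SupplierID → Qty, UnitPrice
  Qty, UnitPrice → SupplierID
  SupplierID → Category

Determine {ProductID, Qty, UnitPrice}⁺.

{Category, ProductID, Qty, SupplierID, UnitPrice}

Start with {ProductID, Qty, UnitPrice}.
Qty, UnitPrice → SupplierID applies; add {SupplierID} → now {ProductID, Qty, SupplierID, UnitPrice}.
SupplierID → Category applies; add {Category} → now {Category, ProductID, Qty, SupplierID, UnitPrice}.
No further FD applies.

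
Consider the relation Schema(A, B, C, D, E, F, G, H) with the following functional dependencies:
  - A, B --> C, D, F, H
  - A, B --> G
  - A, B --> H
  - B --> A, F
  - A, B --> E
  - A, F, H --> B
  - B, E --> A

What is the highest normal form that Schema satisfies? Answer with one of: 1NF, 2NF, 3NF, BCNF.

Candidate keys: {A, F, H}, {B}. Prime attributes: {A, B, F, H}.
Each dependency's left side is a superkey — BCNF holds.

BCNF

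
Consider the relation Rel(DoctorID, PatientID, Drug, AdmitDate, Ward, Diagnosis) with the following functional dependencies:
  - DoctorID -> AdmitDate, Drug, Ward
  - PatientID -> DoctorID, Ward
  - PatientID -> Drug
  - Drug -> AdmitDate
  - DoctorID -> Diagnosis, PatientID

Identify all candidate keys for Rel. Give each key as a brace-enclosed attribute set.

{DoctorID}⁺ = {AdmitDate, Diagnosis, DoctorID, Drug, PatientID, Ward} — all of the relation — so {DoctorID} is a candidate key.
{PatientID}⁺ = {AdmitDate, Diagnosis, DoctorID, Drug, PatientID, Ward} — all of the relation — so {PatientID} is a candidate key.
No proper subset of any of these is a key, and no other minimal superkey exists.

{DoctorID}, {PatientID}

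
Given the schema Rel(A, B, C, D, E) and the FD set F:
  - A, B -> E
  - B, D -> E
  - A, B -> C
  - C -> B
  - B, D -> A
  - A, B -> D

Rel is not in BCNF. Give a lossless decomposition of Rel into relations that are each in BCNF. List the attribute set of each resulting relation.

{A, C, D, E}; {B, C}

Candidate keys of the original relation: {A, B}, {A, C}, {B, D}, {C, D}.
Within {A, B, C, D, E}: {C}⁺ ∩ {A, B, C, D, E} = {B, C}, not the whole set, so C -> B violates BCNF; decompose into {B, C} and {A, C, D, E}.
{B, C} is in BCNF.
{A, C, D, E} is in BCNF.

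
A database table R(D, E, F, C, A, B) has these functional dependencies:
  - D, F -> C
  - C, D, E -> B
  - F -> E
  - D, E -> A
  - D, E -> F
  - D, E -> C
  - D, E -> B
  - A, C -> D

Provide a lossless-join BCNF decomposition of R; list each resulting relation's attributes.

Candidate keys of the original relation: {A, C, E}, {A, C, F}, {D, E}, {D, F}.
{A, B, C, D, E, F}: {F} determines {E, F} here but is not a superkey — split on F -> E, giving {E, F} and {A, B, C, D, F}.
{E, F} has no BCNF violation.
{A, B, C, D, F}: {A, C} determines {A, C, D} here but is not a superkey — split on A, C -> D, giving {A, C, D} and {A, B, C, F}.
{A, C, D} has no BCNF violation.
{A, B, C, F} has no BCNF violation.

{A, B, C, F}; {A, C, D}; {E, F}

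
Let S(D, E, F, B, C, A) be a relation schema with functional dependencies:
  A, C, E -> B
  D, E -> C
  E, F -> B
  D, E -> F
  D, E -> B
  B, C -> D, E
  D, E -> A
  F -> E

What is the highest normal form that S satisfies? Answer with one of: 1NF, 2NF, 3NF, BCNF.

3NF

Candidate keys: {A, C, E}, {B, C}, {C, F}, {D, E}, {D, F}. Prime attributes: {A, B, C, D, E, F}.
For E, F -> B we have {E, F}⁺ = {B, E, F}; {E, F} is not a superkey, so BCNF fails.
Its right-hand attributes {B} are all prime, as are those of every other non-superkey FD — the relation is in 3NF.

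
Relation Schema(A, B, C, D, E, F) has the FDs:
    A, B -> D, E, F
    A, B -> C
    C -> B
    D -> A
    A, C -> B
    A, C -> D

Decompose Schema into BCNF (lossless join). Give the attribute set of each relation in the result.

{A, D}; {B, C}; {C, D, E, F}

Candidate keys of the original relation: {A, B}, {A, C}, {B, D}, {C, D}.
In {A, B, C, D, E, F}, {C} is not a superkey ({C}⁺ restricted to this set is {B, C}), so split on C -> B into {B, C} and {A, C, D, E, F}.
{B, C} has no BCNF violation.
In {A, C, D, E, F}, {D} is not a superkey ({D}⁺ restricted to this set is {A, D}), so split on D -> A into {A, D} and {C, D, E, F}.
{A, D} has no BCNF violation.
{C, D, E, F} has no BCNF violation.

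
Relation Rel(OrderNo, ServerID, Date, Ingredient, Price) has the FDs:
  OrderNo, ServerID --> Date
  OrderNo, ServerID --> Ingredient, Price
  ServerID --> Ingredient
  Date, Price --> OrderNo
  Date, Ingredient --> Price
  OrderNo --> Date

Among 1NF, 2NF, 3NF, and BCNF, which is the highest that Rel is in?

1NF

Candidate keys: {Date, ServerID}, {OrderNo, ServerID}. Prime attributes: {Date, OrderNo, ServerID}.
ServerID --> Ingredient: {ServerID}⁺ = {Ingredient, ServerID}, which is not all of the attributes, so the left side is not a superkey — BCNF is violated.
Because {Ingredient} is non-prime and the left side of ServerID --> Ingredient is not a superkey, the relation is not in 3NF.
{ServerID} is a proper subset of the key {Date, ServerID}, and {ServerID}⁺ contains the non-prime attribute {Ingredient} — a partial dependency, so 2NF is violated.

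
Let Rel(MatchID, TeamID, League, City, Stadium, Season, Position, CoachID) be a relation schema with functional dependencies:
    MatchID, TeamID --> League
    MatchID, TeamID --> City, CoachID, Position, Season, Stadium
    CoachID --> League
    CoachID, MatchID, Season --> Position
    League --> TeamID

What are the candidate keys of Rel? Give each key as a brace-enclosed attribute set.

{MatchID} never appears on the right of any FD, so every key must include it.
{CoachID, MatchID}⁺ = {City, CoachID, League, MatchID, Position, Season, Stadium, TeamID} — all of the relation — so {CoachID, MatchID} is a candidate key.
{League, MatchID}⁺ = {City, CoachID, League, MatchID, Position, Season, Stadium, TeamID} — all of the relation — so {League, MatchID} is a candidate key.
{MatchID, TeamID}⁺ = {City, CoachID, League, MatchID, Position, Season, Stadium, TeamID} — all of the relation — so {MatchID, TeamID} is a candidate key.
Any other superkey properly contains one of these, so there are no further candidate keys.

{CoachID, MatchID}, {League, MatchID}, {MatchID, TeamID}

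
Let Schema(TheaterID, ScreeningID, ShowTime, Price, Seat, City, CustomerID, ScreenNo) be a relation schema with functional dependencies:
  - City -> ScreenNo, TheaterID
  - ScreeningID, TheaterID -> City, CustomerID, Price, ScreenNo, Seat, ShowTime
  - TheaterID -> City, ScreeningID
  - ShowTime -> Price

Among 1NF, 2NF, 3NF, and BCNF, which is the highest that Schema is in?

Candidate keys: {City}, {TheaterID}. Prime attributes: {City, TheaterID}.
ShowTime -> Price breaks BCNF: {ShowTime}⁺ = {Price, ShowTime}, so {ShowTime} is not a superkey.
Because {Price} is non-prime and the left side of ShowTime -> Price is not a superkey, the relation is not in 3NF.
Every candidate key is a single attribute, so no partial dependency is possible; 2NF holds.

2NF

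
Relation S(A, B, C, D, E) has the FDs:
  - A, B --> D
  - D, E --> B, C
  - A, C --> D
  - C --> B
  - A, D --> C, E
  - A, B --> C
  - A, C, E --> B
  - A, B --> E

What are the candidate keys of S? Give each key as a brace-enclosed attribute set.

No FD produces {A}, so it must be in every candidate key.
Closure of {A, B} is {A, B, C, D, E}, the whole schema; {A, B} is a candidate key.
Closure of {A, C} is {A, B, C, D, E}, the whole schema; {A, C} is a candidate key.
Closure of {A, D} is {A, B, C, D, E}, the whole schema; {A, D} is a candidate key.
These are minimal and exhaustive — every other superkey contains one of them.

{A, B}, {A, C}, {A, D}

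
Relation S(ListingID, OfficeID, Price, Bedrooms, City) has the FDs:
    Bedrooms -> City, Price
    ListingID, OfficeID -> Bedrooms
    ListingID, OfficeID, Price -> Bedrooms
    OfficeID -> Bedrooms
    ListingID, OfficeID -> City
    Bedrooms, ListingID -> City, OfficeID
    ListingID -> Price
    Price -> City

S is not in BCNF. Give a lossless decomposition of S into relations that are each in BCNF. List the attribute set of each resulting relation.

Candidate keys of the original relation: {Bedrooms, ListingID}, {ListingID, OfficeID}.
{Bedrooms, City, ListingID, OfficeID, Price}: {Bedrooms} determines {Bedrooms, City, Price} here but is not a superkey — split on Bedrooms -> City, Price, giving {Bedrooms, City, Price} and {Bedrooms, ListingID, OfficeID}.
{Bedrooms, City, Price}: {Price} determines {City, Price} here but is not a superkey — split on Price -> City, giving {City, Price} and {Bedrooms, Price}.
{City, Price} is in BCNF.
{Bedrooms, Price} is in BCNF.
{Bedrooms, ListingID, OfficeID}: {OfficeID} determines {Bedrooms, OfficeID} here but is not a superkey — split on OfficeID -> Bedrooms, giving {Bedrooms, OfficeID} and {ListingID, OfficeID}.
{Bedrooms, OfficeID} is in BCNF.
{ListingID, OfficeID} is in BCNF.

{Bedrooms, OfficeID}; {Bedrooms, Price}; {City, Price}; {ListingID, OfficeID}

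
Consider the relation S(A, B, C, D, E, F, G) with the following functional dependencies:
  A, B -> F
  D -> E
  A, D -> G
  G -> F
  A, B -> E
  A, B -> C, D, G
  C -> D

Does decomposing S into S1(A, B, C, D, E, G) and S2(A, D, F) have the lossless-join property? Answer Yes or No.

Yes

Common attributes: {A, D}; their closure is {A, D, E, F, G}.
S2 is contained in that closure, so S1 ∩ S2 -> S2 holds and the join is lossless.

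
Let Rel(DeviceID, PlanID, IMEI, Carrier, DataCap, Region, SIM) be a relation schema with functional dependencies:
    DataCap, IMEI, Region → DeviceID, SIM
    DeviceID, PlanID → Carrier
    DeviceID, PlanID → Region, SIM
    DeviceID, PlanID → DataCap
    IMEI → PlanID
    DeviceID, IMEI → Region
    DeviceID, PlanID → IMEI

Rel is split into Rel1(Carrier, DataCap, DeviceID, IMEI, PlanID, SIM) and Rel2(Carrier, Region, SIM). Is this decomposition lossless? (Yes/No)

No

The shared attributes are {Carrier, SIM} and {Carrier, SIM}⁺ = {Carrier, SIM}.
The closure covers neither Rel1 nor Rel2 entirely; the join is not lossless.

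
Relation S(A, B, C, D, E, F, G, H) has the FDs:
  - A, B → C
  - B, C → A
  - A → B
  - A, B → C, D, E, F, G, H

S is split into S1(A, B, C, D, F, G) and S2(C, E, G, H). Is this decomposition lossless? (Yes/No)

Common attributes: {C, G}; their closure is {C, G}.
S1 ⊄ {C, G} and S2 ⊄ {C, G}, so the split is lossy.

No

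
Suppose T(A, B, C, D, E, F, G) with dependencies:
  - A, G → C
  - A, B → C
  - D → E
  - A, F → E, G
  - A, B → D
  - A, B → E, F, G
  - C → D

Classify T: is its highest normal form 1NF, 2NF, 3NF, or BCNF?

2NF

Candidate key: {A, B}. Prime attributes: {A, B}.
A, G → C: {A, G}⁺ = {A, C, D, E, G}, which is not all of the attributes, so the left side is not a superkey — BCNF is violated.
Because {C} is non-prime and the left side of A, G → C is not a superkey, the relation is not in 3NF.
Checking every proper subset of each key, none determines a non-prime attribute — 2NF is satisfied.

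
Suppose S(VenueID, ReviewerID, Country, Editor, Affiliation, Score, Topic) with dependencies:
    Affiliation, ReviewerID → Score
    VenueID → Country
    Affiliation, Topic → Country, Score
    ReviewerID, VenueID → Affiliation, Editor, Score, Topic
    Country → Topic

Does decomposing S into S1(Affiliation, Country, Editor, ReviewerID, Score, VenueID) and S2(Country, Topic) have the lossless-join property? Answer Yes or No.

Yes

S1 ∩ S2 = {Country}; its closure under F is {Country, Topic}.
This includes all of S2, so the common attributes are a superkey of S2 — the join is lossless.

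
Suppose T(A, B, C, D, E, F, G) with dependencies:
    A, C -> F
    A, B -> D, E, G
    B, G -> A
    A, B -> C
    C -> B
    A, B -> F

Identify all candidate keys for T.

{A, B}, {A, C}, {B, G}, {C, G}

{A, B}⁺ = {A, B, C, D, E, F, G}, which is every attribute, so {A, B} is a candidate key.
{A, C}⁺ = {A, B, C, D, E, F, G}, which is every attribute, so {A, C} is a candidate key.
{B, G}⁺ = {A, B, C, D, E, F, G}, which is every attribute, so {B, G} is a candidate key.
{C, G}⁺ = {A, B, C, D, E, F, G}, which is every attribute, so {C, G} is a candidate key.
These are minimal and exhaustive — every other superkey contains one of them.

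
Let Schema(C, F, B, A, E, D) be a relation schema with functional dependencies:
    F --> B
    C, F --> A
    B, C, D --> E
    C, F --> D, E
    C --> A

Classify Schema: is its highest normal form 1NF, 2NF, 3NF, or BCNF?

Candidate key: {C, F}. Prime attributes: {C, F}.
For F --> B we have {F}⁺ = {B, F}; {F} is not a superkey, so BCNF fails.
Because {B} is non-prime and the left side of F --> B is not a superkey, the relation is not in 3NF.
{C} is a proper subset of the key {C, F}, and {C}⁺ contains the non-prime attribute {A} — a partial dependency, so 2NF is violated.

1NF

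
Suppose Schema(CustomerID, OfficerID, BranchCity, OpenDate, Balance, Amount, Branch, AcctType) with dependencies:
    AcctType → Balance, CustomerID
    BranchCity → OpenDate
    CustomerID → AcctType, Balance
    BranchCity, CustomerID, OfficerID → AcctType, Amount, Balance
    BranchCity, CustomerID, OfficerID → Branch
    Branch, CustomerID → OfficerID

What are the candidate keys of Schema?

Attributes never on any right-hand side: {BranchCity} — every candidate key must contain it.
{AcctType, Branch, BranchCity}⁺ = {AcctType, Amount, Balance, Branch, BranchCity, CustomerID, OfficerID, OpenDate} — all of the relation — so {AcctType, Branch, BranchCity} is a candidate key.
{AcctType, BranchCity, OfficerID}⁺ = {AcctType, Amount, Balance, Branch, BranchCity, CustomerID, OfficerID, OpenDate} — all of the relation — so {AcctType, BranchCity, OfficerID} is a candidate key.
{Branch, BranchCity, CustomerID}⁺ = {AcctType, Amount, Balance, Branch, BranchCity, CustomerID, OfficerID, OpenDate} — all of the relation — so {Branch, BranchCity, CustomerID} is a candidate key.
{BranchCity, CustomerID, OfficerID}⁺ = {AcctType, Amount, Balance, Branch, BranchCity, CustomerID, OfficerID, OpenDate} — all of the relation — so {BranchCity, CustomerID, OfficerID} is a candidate key.
Any other superkey properly contains one of these, so there are no further candidate keys.

{AcctType, Branch, BranchCity}, {AcctType, BranchCity, OfficerID}, {Branch, BranchCity, CustomerID}, {BranchCity, CustomerID, OfficerID}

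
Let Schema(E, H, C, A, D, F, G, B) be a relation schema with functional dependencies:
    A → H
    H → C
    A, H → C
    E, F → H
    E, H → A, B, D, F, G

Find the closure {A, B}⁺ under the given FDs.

{A, B, C, H}

Start with {A, B}.
A → H applies; add {H} → now {A, B, H}.
H → C applies; add {C} → now {A, B, C, H}.
No further FD applies.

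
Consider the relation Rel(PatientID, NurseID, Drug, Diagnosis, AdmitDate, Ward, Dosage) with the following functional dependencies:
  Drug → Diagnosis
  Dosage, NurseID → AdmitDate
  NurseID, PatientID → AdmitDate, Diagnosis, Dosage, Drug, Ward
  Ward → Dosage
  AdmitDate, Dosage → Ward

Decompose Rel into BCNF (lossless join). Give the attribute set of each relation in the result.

Candidate key of the original relation: {NurseID, PatientID}.
Within {AdmitDate, Diagnosis, Dosage, Drug, NurseID, PatientID, Ward}: {Drug}⁺ ∩ {AdmitDate, Diagnosis, Dosage, Drug, NurseID, PatientID, Ward} = {Diagnosis, Drug}, not the whole set, so Drug → Diagnosis violates BCNF; decompose into {Diagnosis, Drug} and {AdmitDate, Dosage, Drug, NurseID, PatientID, Ward}.
{Diagnosis, Drug} is in BCNF.
Within {AdmitDate, Dosage, Drug, NurseID, PatientID, Ward}: {Dosage, NurseID}⁺ ∩ {AdmitDate, Dosage, Drug, NurseID, PatientID, Ward} = {AdmitDate, Dosage, NurseID, Ward}, not the whole set, so Dosage, NurseID → AdmitDate, Ward violates BCNF; decompose into {AdmitDate, Dosage, NurseID, Ward} and {Dosage, Drug, NurseID, PatientID}.
Within {AdmitDate, Dosage, NurseID, Ward}: {Ward}⁺ ∩ {AdmitDate, Dosage, NurseID, Ward} = {Dosage, Ward}, not the whole set, so Ward → Dosage violates BCNF; decompose into {Dosage, Ward} and {AdmitDate, NurseID, Ward}.
{Dosage, Ward} is in BCNF.
{AdmitDate, NurseID, Ward} is in BCNF.
{Dosage, Drug, NurseID, PatientID} is in BCNF.

{AdmitDate, NurseID, Ward}; {Diagnosis, Drug}; {Dosage, Drug, NurseID, PatientID}; {Dosage, Ward}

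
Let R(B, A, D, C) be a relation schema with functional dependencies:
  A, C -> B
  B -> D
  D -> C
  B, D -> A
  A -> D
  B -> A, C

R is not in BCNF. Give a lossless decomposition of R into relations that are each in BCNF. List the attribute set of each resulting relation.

Candidate keys of the original relation: {A}, {B}.
Within {A, B, C, D}: {D}⁺ ∩ {A, B, C, D} = {C, D}, not the whole set, so D -> C violates BCNF; decompose into {C, D} and {A, B, D}.
{C, D} has no BCNF violation.
{A, B, D} has no BCNF violation.

{A, B, D}; {C, D}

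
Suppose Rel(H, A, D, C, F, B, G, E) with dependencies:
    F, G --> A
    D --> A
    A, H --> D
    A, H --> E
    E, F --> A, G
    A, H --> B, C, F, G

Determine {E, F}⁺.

Start with {E, F}.
E, F --> A, G applies; add {A, G} → now {A, E, F, G}.
No further FD applies.

{A, E, F, G}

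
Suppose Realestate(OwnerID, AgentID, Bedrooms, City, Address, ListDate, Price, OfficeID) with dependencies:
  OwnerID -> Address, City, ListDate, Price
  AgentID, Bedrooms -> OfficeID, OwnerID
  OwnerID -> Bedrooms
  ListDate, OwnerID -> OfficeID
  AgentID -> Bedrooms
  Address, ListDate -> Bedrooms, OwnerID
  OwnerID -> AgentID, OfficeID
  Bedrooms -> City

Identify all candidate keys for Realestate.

{Address, ListDate}, {AgentID}, {OwnerID}

{AgentID} is a candidate key since {AgentID}⁺ = {Address, AgentID, Bedrooms, City, ListDate, OfficeID, OwnerID, Price} covers every attribute.
{OwnerID} is a candidate key since {OwnerID}⁺ = {Address, AgentID, Bedrooms, City, ListDate, OfficeID, OwnerID, Price} covers every attribute.
{Address, ListDate} is a candidate key since {Address, ListDate}⁺ = {Address, AgentID, Bedrooms, City, ListDate, OfficeID, OwnerID, Price} covers every attribute.
No proper subset of any of these is a key, and no other minimal superkey exists.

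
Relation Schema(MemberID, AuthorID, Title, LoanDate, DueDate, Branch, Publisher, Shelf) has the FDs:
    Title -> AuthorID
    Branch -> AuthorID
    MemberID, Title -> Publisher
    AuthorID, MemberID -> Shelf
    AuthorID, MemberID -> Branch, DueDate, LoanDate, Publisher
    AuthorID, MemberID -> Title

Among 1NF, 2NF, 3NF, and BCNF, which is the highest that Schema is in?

3NF

Candidate keys: {AuthorID, MemberID}, {Branch, MemberID}, {MemberID, Title}. Prime attributes: {AuthorID, Branch, MemberID, Title}.
Title -> AuthorID breaks BCNF: {Title}⁺ = {AuthorID, Title}, so {Title} is not a superkey.
Since {AuthorID} ⊆ prime attributes and every other non-superkey FD also has a prime right side, the schema is in 3NF.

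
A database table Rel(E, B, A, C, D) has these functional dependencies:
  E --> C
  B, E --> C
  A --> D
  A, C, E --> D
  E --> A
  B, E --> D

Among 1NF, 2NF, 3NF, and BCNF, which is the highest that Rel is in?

1NF

Candidate key: {B, E}. Prime attributes: {B, E}.
E --> C breaks BCNF: {E}⁺ = {A, C, D, E}, so {E} is not a superkey.
E --> C has non-prime {C} on the right and a non-superkey on the left, so 3NF fails.
The proper key subset {E} of {B, E} determines non-prime {A, C, D}, so the relation is not even in 2NF.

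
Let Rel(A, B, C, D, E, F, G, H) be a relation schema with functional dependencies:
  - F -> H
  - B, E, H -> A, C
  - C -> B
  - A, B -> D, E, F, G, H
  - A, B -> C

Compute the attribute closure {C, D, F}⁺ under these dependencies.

Start with {C, D, F}.
F -> H applies; add {H} → now {C, D, F, H}.
C -> B applies; add {B} → now {B, C, D, F, H}.
No further FD applies.

{B, C, D, F, H}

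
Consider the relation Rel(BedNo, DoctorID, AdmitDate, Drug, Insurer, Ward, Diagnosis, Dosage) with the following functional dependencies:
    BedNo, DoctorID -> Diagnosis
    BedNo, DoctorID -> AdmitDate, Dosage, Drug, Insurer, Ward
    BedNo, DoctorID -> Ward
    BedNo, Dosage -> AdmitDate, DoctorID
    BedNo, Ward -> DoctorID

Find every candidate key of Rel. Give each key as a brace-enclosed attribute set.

{BedNo, DoctorID}, {BedNo, Dosage}, {BedNo, Ward}

Attributes never on any right-hand side: {BedNo} — every candidate key must contain it.
Closure of {BedNo, DoctorID} is {AdmitDate, BedNo, Diagnosis, DoctorID, Dosage, Drug, Insurer, Ward}, the whole schema; {BedNo, DoctorID} is a candidate key.
Closure of {BedNo, Dosage} is {AdmitDate, BedNo, Diagnosis, DoctorID, Dosage, Drug, Insurer, Ward}, the whole schema; {BedNo, Dosage} is a candidate key.
Closure of {BedNo, Ward} is {AdmitDate, BedNo, Diagnosis, DoctorID, Dosage, Drug, Insurer, Ward}, the whole schema; {BedNo, Ward} is a candidate key.
Any other superkey properly contains one of these, so there are no further candidate keys.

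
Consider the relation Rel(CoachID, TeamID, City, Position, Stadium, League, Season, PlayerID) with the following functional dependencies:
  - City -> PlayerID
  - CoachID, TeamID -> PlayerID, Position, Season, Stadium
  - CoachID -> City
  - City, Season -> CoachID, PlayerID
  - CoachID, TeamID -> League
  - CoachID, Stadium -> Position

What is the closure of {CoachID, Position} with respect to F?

Start with {CoachID, Position}.
CoachID -> City applies; add {City} → now {City, CoachID, Position}.
City -> PlayerID applies; add {PlayerID} → now {City, CoachID, PlayerID, Position}.
No further FD applies.

{City, CoachID, PlayerID, Position}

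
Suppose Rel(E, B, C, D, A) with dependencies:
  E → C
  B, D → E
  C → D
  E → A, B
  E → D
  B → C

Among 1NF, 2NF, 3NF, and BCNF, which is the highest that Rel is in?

2NF

Candidate keys: {B}, {E}. Prime attributes: {B, E}.
For C → D we have {C}⁺ = {C, D}; {C} is not a superkey, so BCNF fails.
C → D determines the non-prime attribute {D} from a non-superkey — 3NF is violated.
With only single-attribute keys there can be no partial dependency, so 2NF holds.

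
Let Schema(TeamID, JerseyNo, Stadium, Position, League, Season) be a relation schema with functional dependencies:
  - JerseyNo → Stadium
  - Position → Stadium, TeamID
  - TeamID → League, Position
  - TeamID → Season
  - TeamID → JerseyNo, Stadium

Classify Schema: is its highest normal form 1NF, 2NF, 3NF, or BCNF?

2NF

Candidate keys: {Position}, {TeamID}. Prime attributes: {Position, TeamID}.
For JerseyNo → Stadium we have {JerseyNo}⁺ = {JerseyNo, Stadium}; {JerseyNo} is not a superkey, so BCNF fails.
JerseyNo → Stadium has non-prime {Stadium} on the right and a non-superkey on the left, so 3NF fails.
All keys have size 1, which rules out partial dependencies — 2NF is satisfied.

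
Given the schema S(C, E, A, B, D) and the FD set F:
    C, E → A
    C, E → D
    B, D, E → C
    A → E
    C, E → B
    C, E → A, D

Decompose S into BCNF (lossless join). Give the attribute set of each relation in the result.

{A, B, C, D}; {A, E}

Candidate keys of the original relation: {A, B, D}, {A, C}, {B, D, E}, {C, E}.
{A, B, C, D, E}: {A} determines {A, E} here but is not a superkey — split on A → E, giving {A, E} and {A, B, C, D}.
{A, E}: every determinant is a superkey — BCNF.
{A, B, C, D}: every determinant is a superkey — BCNF.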